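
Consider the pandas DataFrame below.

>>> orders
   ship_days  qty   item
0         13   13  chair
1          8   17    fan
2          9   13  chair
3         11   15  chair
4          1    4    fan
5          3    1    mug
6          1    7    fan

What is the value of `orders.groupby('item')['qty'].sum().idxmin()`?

group by item, sum of qty:
item
chair    41
fan      28
mug       1
Name: qty, dtype: int64
Reading off the label with the smallest value, we get mug.

mug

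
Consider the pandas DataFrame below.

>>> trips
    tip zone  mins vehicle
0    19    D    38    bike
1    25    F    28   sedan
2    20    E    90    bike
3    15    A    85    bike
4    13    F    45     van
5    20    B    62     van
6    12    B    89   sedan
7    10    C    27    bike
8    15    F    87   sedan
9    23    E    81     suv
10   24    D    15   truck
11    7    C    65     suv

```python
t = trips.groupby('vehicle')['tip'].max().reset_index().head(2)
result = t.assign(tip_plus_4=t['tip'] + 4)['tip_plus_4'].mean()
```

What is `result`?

group by vehicle, max of tip:
vehicle
bike     20
sedan    25
suv      23
truck    24
van      20
Name: tip, dtype: int64
reset_index():
  vehicle  tip
0    bike   20
1   sedan   25
2     suv   23
3   truck   24
4     van   20
take first 2 rows:
  vehicle  tip
0    bike   20
1   sedan   25
add column tip_plus_4 = t['tip'] + 4:
  vehicle  tip  tip_plus_4
0    bike   20          24
1   sedan   25          29

26.5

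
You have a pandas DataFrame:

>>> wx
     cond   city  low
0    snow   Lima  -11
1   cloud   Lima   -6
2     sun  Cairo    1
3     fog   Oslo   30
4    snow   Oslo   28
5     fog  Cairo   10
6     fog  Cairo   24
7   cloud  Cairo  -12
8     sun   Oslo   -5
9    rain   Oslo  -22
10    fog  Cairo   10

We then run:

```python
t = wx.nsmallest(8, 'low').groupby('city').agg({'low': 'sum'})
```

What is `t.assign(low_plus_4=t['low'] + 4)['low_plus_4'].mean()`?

-7.66666666667

take 8 rows with smallest low:
     cond   city  low
9    rain   Oslo  -22
7   cloud  Cairo  -12
0    snow   Lima  -11
1   cloud   Lima   -6
8     sun   Oslo   -5
2     sun  Cairo    1
5     fog  Cairo   10
10    fog  Cairo   10
group by city, sum of low:
       low
city      
Cairo    9
Lima   -17
Oslo   -27
add column low_plus_4 = t['low'] + 4:
       low  low_plus_4
city                  
Cairo    9          13
Lima   -17         -13
Oslo   -27         -23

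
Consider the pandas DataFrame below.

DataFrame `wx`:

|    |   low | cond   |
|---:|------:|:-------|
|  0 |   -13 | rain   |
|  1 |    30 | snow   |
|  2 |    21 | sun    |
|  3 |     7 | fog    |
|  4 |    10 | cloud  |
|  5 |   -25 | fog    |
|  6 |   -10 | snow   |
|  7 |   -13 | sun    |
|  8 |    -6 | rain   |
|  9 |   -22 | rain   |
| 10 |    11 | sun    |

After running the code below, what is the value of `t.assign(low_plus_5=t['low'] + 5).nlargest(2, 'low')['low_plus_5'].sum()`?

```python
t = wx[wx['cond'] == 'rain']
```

-9

filter rows where cond == 'rain':
   low  cond
0  -13  rain
8   -6  rain
9  -22  rain
add column low_plus_5 = t['low'] + 5:
   low  cond  low_plus_5
0  -13  rain          -8
8   -6  rain          -1
9  -22  rain         -17
take 2 rows with largest low:
   low  cond  low_plus_5
8   -6  rain          -1
0  -13  rain          -8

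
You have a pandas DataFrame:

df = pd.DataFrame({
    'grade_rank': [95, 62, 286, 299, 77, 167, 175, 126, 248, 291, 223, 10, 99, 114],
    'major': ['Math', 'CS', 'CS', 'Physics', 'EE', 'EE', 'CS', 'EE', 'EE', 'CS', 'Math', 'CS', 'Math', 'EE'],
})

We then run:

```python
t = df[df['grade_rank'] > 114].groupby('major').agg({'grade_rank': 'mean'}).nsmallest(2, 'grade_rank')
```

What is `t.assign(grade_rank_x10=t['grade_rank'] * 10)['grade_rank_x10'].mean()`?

2016.66666667

filter rows where grade_rank > 114:
    grade_rank    major
2          286       CS
3          299  Physics
5          167       EE
6          175       CS
7          126       EE
8          248       EE
9          291       CS
10         223     Math
group by major, mean of grade_rank:
         grade_rank
major              
CS       250.666667
EE       180.333333
Math     223.000000
Physics  299.000000
take 2 rows with smallest grade_rank:
       grade_rank
major            
EE     180.333333
Math   223.000000
add column grade_rank_x10 = t['grade_rank'] * 10:
       grade_rank  grade_rank_x10
major                            
EE     180.333333     1803.333333
Math   223.000000     2230.000000
Hence 2016.66666667.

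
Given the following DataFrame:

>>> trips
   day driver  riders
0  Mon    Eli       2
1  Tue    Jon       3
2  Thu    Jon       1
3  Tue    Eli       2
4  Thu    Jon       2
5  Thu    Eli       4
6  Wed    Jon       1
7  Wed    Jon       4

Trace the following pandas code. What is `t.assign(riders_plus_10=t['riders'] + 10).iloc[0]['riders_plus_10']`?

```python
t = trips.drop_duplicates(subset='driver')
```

12

drop duplicate driver (keep=first):
   day driver  riders
0  Mon    Eli       2
1  Tue    Jon       3
add column riders_plus_10 = t['riders'] + 10:
   day driver  riders  riders_plus_10
0  Mon    Eli       2              12
1  Tue    Jon       3              13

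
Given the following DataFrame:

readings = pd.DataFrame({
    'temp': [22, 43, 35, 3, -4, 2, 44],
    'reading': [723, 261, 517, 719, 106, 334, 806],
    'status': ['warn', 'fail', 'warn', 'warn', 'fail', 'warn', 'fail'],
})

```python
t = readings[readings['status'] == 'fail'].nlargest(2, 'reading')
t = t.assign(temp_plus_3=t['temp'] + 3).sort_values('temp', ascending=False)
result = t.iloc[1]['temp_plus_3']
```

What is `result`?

filter rows where status == 'fail':
   temp  reading status
1    43      261   fail
4    -4      106   fail
6    44      806   fail
take 2 rows with largest reading:
   temp  reading status
6    44      806   fail
1    43      261   fail
add column temp_plus_3 = t['temp'] + 3:
   temp  reading status  temp_plus_3
6    44      806   fail           47
1    43      261   fail           46
sort by temp descending:
   temp  reading status  temp_plus_3
6    44      806   fail           47
1    43      261   fail           46
Hence 46.

46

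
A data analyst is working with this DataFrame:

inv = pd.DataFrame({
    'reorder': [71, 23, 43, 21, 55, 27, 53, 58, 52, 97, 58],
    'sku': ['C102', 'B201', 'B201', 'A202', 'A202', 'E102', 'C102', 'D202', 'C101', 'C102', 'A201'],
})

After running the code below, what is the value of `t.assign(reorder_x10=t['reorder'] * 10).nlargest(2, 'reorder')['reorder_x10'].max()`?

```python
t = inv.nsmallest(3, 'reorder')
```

take 3 rows with smallest reorder:
   reorder   sku
3       21  A202
1       23  B201
5       27  E102
add column reorder_x10 = t['reorder'] * 10:
   reorder   sku  reorder_x10
3       21  A202          210
1       23  B201          230
5       27  E102          270
take 2 rows with largest reorder:
   reorder   sku  reorder_x10
5       27  E102          270
1       23  B201          230

270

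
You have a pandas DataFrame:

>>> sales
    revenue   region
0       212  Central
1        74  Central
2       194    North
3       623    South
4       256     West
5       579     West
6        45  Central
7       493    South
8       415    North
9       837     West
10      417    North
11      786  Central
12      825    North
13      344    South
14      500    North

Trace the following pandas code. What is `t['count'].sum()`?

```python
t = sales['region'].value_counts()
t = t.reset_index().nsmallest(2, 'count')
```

value_counts of region:
region
North      5
Central    4
South      3
West       3
Name: count, dtype: int64
reset_index():
    region  count
0    North      5
1  Central      4
2    South      3
3     West      3
take 2 rows with smallest count:
  region  count
2  South      3
3   West      3
Reading off the sum of column 'count', we get 6.

6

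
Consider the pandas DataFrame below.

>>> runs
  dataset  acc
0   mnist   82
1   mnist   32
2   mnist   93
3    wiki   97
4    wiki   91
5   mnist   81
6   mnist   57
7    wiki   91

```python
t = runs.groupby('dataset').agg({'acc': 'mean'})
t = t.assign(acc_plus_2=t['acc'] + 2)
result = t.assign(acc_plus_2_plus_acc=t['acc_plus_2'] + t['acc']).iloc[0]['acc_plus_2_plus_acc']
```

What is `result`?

group by dataset, mean of acc:
          acc
dataset      
mnist    69.0
wiki     93.0
add column acc_plus_2 = t['acc'] + 2:
          acc  acc_plus_2
dataset                  
mnist    69.0        71.0
wiki     93.0        95.0
add column acc_plus_2_plus_acc = t['acc_plus_2'] + t['acc']:
          acc  acc_plus_2  acc_plus_2_plus_acc
dataset                                       
mnist    69.0        71.0                140.0
wiki     93.0        95.0                188.0
Then the value at position 0, column 'acc_plus_2_plus_acc': 140.0

140.0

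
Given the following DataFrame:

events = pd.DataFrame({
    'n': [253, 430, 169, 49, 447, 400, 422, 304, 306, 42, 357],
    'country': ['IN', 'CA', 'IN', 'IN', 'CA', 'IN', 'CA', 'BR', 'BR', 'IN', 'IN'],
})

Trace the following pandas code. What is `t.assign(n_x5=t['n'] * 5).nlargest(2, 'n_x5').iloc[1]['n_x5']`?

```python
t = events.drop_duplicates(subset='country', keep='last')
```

drop duplicate country (keep=last):
      n country
6   422      CA
8   306      BR
10  357      IN
add column n_x5 = t['n'] * 5:
      n country  n_x5
6   422      CA  2110
8   306      BR  1530
10  357      IN  1785
take 2 rows with largest n_x5:
      n country  n_x5
6   422      CA  2110
10  357      IN  1785

1785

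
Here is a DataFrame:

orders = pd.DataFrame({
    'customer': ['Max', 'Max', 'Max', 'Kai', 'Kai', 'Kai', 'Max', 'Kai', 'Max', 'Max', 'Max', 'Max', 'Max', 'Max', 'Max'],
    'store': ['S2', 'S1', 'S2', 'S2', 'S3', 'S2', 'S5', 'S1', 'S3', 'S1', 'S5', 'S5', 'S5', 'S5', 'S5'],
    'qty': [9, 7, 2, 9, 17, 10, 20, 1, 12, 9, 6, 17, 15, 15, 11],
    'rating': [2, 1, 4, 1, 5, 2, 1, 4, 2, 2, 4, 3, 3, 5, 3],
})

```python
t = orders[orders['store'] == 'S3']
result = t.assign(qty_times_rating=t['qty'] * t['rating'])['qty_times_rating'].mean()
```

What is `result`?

54.5

filter rows where store == 'S3':
  customer store  qty  rating
4      Kai    S3   17       5
8      Max    S3   12       2
add column qty_times_rating = t['qty'] * t['rating']:
  customer store  qty  rating  qty_times_rating
4      Kai    S3   17       5                85
8      Max    S3   12       2                24
mean of column 'qty_times_rating' → 54.5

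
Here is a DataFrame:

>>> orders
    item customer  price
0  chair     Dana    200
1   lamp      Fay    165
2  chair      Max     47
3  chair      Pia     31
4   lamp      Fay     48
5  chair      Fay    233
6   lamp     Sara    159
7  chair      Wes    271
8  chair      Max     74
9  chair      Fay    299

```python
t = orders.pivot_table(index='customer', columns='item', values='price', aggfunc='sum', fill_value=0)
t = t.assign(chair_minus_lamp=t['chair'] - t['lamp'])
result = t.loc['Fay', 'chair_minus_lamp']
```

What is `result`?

319

pivot: rows=customer, cols=item, sum(price):
item      chair  lamp
customer             
Dana        200     0
Fay         532   213
Max         121     0
Pia          31     0
Sara          0   159
Wes         271     0
add column chair_minus_lamp = t['chair'] - t['lamp']:
item      chair  lamp  chair_minus_lamp
customer                               
Dana        200     0               200
Fay         532   213               319
Max         121     0               121
Pia          31     0                31
Sara          0   159              -159
Wes         271     0               271
So loc['Fay', 'chair_minus_lamp'] = 319.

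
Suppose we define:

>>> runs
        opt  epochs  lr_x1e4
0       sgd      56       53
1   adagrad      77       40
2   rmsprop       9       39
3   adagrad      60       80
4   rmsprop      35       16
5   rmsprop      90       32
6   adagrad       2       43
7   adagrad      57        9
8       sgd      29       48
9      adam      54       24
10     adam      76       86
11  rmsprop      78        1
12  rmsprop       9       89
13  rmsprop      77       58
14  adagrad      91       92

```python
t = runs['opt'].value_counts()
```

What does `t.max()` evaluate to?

6

value_counts of opt:
opt
rmsprop    6
adagrad    5
sgd        2
adam       2
Name: count, dtype: int64
max of the resulting series → 6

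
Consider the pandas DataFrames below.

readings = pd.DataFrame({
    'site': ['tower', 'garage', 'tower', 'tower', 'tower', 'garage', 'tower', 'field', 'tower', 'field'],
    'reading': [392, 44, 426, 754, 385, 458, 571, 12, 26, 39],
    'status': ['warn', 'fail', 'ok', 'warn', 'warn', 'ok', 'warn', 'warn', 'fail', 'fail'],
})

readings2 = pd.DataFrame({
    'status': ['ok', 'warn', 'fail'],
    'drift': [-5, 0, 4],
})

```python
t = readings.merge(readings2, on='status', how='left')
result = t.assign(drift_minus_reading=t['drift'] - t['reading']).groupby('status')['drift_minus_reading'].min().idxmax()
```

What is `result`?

merge on 'status' (how='left') → 10 rows:
     site  reading status  drift
0   tower      392   warn      0
1  garage       44   fail      4
2   tower      426     ok     -5
3   tower      754   warn      0
4   tower      385   warn      0
5  garage      458     ok     -5
6   tower      571   warn      0
7   field       12   warn      0
8   tower       26   fail      4
9   field       39   fail      4
add column drift_minus_reading = t['drift'] - t['reading']:
     site  reading status  drift  drift_minus_reading
0   tower      392   warn      0                 -392
1  garage       44   fail      4                  -40
2   tower      426     ok     -5                 -431
3   tower      754   warn      0                 -754
4   tower      385   warn      0                 -385
5  garage      458     ok     -5                 -463
6   tower      571   warn      0                 -571
7   field       12   warn      0                  -12
8   tower       26   fail      4                  -22
9   field       39   fail      4                  -35
group by status, min of drift_minus_reading:
status
fail    -40
ok     -463
warn   -754
Name: drift_minus_reading, dtype: int64

fail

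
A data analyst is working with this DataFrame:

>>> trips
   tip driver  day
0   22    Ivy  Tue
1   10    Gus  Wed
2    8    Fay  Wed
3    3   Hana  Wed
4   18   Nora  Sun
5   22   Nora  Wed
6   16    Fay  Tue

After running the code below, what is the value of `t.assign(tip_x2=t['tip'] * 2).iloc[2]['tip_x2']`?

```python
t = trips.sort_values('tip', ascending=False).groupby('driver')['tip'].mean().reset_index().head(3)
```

6.0

sort by tip descending:
   tip driver  day
0   22    Ivy  Tue
5   22   Nora  Wed
4   18   Nora  Sun
6   16    Fay  Tue
1   10    Gus  Wed
2    8    Fay  Wed
3    3   Hana  Wed
group by driver, mean of tip:
driver
Fay     12.0
Gus     10.0
Hana     3.0
Ivy     22.0
Nora    20.0
Name: tip, dtype: float64
reset_index():
  driver   tip
0    Fay  12.0
1    Gus  10.0
2   Hana   3.0
3    Ivy  22.0
4   Nora  20.0
take first 3 rows:
  driver   tip
0    Fay  12.0
1    Gus  10.0
2   Hana   3.0
add column tip_x2 = t['tip'] * 2:
  driver   tip  tip_x2
0    Fay  12.0    24.0
1    Gus  10.0    20.0
2   Hana   3.0     6.0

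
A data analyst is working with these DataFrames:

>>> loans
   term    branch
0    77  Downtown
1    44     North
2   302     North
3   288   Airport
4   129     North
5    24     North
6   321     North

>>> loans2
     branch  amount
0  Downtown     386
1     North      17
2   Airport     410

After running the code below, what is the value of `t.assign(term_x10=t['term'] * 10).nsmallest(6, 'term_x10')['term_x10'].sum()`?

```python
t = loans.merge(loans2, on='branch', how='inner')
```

merge on 'branch' (how='inner') → 7 rows:
   term    branch  amount
0    77  Downtown     386
1    44     North      17
2   302     North      17
3   288   Airport     410
4   129     North      17
5    24     North      17
6   321     North      17
add column term_x10 = t['term'] * 10:
   term    branch  amount  term_x10
0    77  Downtown     386       770
1    44     North      17       440
2   302     North      17      3020
3   288   Airport     410      2880
4   129     North      17      1290
5    24     North      17       240
6   321     North      17      3210
take 6 rows with smallest term_x10:
   term    branch  amount  term_x10
5    24     North      17       240
1    44     North      17       440
0    77  Downtown     386       770
4   129     North      17      1290
3   288   Airport     410      2880
2   302     North      17      3020

8640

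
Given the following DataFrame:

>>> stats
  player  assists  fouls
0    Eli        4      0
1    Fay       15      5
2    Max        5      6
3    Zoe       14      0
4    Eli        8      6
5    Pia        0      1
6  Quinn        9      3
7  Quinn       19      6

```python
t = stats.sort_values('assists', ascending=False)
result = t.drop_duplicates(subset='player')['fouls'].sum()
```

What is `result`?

sort by assists descending:
  player  assists  fouls
7  Quinn       19      6
1    Fay       15      5
3    Zoe       14      0
6  Quinn        9      3
4    Eli        8      6
2    Max        5      6
0    Eli        4      0
5    Pia        0      1
drop duplicate player (keep=first):
  player  assists  fouls
7  Quinn       19      6
1    Fay       15      5
3    Zoe       14      0
4    Eli        8      6
2    Max        5      6
5    Pia        0      1
Then the sum of column 'fouls': 24

24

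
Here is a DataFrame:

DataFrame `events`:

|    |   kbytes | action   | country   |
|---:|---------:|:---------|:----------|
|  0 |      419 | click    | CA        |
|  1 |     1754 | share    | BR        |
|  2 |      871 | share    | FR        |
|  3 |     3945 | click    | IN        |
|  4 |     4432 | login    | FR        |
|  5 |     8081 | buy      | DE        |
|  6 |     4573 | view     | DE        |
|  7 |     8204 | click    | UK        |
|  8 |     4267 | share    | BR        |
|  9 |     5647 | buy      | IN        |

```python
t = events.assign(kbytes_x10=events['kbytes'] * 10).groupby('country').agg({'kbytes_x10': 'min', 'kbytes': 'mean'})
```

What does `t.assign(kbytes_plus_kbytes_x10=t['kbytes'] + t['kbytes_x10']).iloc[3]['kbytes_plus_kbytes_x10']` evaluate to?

11361.5

add column kbytes_x10 = events['kbytes'] * 10:
   kbytes action country  kbytes_x10
0     419  click      CA        4190
1    1754  share      BR       17540
2     871  share      FR        8710
3    3945  click      IN       39450
4    4432  login      FR       44320
5    8081    buy      DE       80810
6    4573   view      DE       45730
7    8204  click      UK       82040
8    4267  share      BR       42670
9    5647    buy      IN       56470
group by country: min(kbytes_x10), mean(kbytes):
         kbytes_x10  kbytes
country                    
BR            17540  3010.5
CA             4190   419.0
DE            45730  6327.0
FR             8710  2651.5
IN            39450  4796.0
UK            82040  8204.0
add column kbytes_plus_kbytes_x10 = t['kbytes'] + t['kbytes_x10']:
         kbytes_x10  kbytes  kbytes_plus_kbytes_x10
country                                            
BR            17540  3010.5                 20550.5
CA             4190   419.0                  4609.0
DE            45730  6327.0                 52057.0
FR             8710  2651.5                 11361.5
IN            39450  4796.0                 44246.0
UK            82040  8204.0                 90244.0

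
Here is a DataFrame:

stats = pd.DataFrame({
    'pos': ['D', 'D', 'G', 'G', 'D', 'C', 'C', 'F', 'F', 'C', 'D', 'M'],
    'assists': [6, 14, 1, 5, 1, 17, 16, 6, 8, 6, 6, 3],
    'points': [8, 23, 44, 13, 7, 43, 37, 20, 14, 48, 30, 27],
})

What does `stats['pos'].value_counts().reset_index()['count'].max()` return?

value_counts of pos:
pos
D    4
C    3
G    2
F    2
M    1
Name: count, dtype: int64
reset_index():
  pos  count
0   D      4
1   C      3
2   G      2
3   F      2
4   M      1
Finally, max of column 'count' = 4.

4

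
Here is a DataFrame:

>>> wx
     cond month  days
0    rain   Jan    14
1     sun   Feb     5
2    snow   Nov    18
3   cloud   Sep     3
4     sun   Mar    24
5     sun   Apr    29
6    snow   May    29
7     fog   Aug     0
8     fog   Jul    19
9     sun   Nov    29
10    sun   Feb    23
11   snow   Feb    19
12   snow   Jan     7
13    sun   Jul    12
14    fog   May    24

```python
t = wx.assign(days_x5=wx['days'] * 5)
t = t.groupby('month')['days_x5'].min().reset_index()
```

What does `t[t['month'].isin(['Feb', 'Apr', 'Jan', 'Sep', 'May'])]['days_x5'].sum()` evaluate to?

340

add column days_x5 = wx['days'] * 5:
     cond month  days  days_x5
0    rain   Jan    14       70
1     sun   Feb     5       25
2    snow   Nov    18       90
3   cloud   Sep     3       15
4     sun   Mar    24      120
5     sun   Apr    29      145
6    snow   May    29      145
7     fog   Aug     0        0
8     fog   Jul    19       95
9     sun   Nov    29      145
10    sun   Feb    23      115
11   snow   Feb    19       95
12   snow   Jan     7       35
13    sun   Jul    12       60
14    fog   May    24      120
group by month, min of days_x5:
month
Apr    145
Aug      0
Feb     25
Jan     35
Jul     60
Mar    120
May    120
Nov     90
Sep     15
Name: days_x5, dtype: int64
reset_index():
  month  days_x5
0   Apr      145
1   Aug        0
2   Feb       25
3   Jan       35
4   Jul       60
5   Mar      120
6   May      120
7   Nov       90
8   Sep       15
filter rows where month in ['Feb', 'Apr', 'Jan', 'Sep', 'May']:
  month  days_x5
0   Apr      145
2   Feb       25
3   Jan       35
6   May      120
8   Sep       15
sum of column 'days_x5' → 340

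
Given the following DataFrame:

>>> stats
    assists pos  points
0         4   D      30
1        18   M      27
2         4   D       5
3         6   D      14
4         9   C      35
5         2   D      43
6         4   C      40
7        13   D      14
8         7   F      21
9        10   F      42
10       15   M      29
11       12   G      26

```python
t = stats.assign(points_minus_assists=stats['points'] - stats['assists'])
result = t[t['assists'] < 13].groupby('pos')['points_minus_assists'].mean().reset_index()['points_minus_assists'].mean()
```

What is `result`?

add column points_minus_assists = stats['points'] - stats['assists']:
    assists pos  points  points_minus_assists
0         4   D      30                    26
1        18   M      27                     9
2         4   D       5                     1
3         6   D      14                     8
4         9   C      35                    26
5         2   D      43                    41
6         4   C      40                    36
7        13   D      14                     1
8         7   F      21                    14
9        10   F      42                    32
10       15   M      29                    14
11       12   G      26                    14
filter rows where assists < 13:
    assists pos  points  points_minus_assists
0         4   D      30                    26
2         4   D       5                     1
3         6   D      14                     8
4         9   C      35                    26
5         2   D      43                    41
6         4   C      40                    36
8         7   F      21                    14
9        10   F      42                    32
11       12   G      26                    14
group by pos, mean of points_minus_assists:
pos
C    31.0
D    19.0
F    23.0
G    14.0
Name: points_minus_assists, dtype: float64
reset_index():
  pos  points_minus_assists
0   C                  31.0
1   D                  19.0
2   F                  23.0
3   G                  14.0
Reading off the mean of column 'points_minus_assists', we get 21.75.

21.75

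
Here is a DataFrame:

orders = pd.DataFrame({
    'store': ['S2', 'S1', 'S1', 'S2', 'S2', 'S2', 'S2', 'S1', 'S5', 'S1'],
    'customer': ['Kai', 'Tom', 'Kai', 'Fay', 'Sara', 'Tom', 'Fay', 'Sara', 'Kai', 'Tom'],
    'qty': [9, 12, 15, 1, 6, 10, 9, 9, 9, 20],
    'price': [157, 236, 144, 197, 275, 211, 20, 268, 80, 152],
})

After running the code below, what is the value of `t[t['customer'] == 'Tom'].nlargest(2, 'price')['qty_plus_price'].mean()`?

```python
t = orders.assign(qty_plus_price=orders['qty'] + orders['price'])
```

234.5

add column qty_plus_price = orders['qty'] + orders['price']:
  store customer  qty  price  qty_plus_price
0    S2      Kai    9    157             166
1    S1      Tom   12    236             248
2    S1      Kai   15    144             159
3    S2      Fay    1    197             198
4    S2     Sara    6    275             281
5    S2      Tom   10    211             221
6    S2      Fay    9     20              29
7    S1     Sara    9    268             277
8    S5      Kai    9     80              89
9    S1      Tom   20    152             172
filter rows where customer == 'Tom':
  store customer  qty  price  qty_plus_price
1    S1      Tom   12    236             248
5    S2      Tom   10    211             221
9    S1      Tom   20    152             172
take 2 rows with largest price:
  store customer  qty  price  qty_plus_price
1    S1      Tom   12    236             248
5    S2      Tom   10    211             221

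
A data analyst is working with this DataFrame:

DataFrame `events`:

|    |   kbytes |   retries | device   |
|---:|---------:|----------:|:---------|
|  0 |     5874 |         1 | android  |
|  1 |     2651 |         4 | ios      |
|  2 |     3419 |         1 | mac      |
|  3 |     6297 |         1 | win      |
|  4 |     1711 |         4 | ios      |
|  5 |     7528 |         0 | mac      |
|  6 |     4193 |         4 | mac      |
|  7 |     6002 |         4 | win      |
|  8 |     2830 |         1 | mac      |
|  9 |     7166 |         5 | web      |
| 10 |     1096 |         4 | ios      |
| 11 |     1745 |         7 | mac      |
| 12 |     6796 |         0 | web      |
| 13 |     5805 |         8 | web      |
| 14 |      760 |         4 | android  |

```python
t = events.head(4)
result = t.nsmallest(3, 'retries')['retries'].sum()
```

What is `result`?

3

take first 4 rows:
   kbytes  retries   device
0    5874        1  android
1    2651        4      ios
2    3419        1      mac
3    6297        1      win
take 3 rows with smallest retries:
   kbytes  retries   device
0    5874        1  android
2    3419        1      mac
3    6297        1      win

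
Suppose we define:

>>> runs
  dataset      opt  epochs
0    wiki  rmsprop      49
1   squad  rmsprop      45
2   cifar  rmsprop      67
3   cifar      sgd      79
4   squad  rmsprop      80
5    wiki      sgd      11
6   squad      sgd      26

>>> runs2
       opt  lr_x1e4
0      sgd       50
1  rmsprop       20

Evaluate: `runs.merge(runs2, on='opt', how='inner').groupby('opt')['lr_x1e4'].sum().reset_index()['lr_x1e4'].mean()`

merge on 'opt' (how='inner') → 7 rows:
  dataset      opt  epochs  lr_x1e4
0    wiki  rmsprop      49       20
1   squad  rmsprop      45       20
2   cifar  rmsprop      67       20
3   cifar      sgd      79       50
4   squad  rmsprop      80       20
5    wiki      sgd      11       50
6   squad      sgd      26       50
group by opt, sum of lr_x1e4:
opt
rmsprop     80
sgd        150
Name: lr_x1e4, dtype: int64
reset_index():
       opt  lr_x1e4
0  rmsprop       80
1      sgd      150
mean of column 'lr_x1e4' → 115.0

115.0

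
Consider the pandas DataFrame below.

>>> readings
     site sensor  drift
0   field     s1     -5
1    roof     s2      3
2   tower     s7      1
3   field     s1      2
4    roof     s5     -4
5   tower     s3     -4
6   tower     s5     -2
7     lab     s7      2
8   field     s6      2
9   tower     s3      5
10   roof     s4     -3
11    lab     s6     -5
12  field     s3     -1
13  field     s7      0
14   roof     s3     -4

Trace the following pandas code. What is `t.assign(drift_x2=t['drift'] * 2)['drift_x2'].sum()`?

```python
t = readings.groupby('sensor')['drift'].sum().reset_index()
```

group by sensor, sum of drift:
sensor
s1   -3
s2    3
s3   -4
s4   -3
s5   -6
s6   -3
s7    3
Name: drift, dtype: int64
reset_index():
  sensor  drift
0     s1     -3
1     s2      3
2     s3     -4
3     s4     -3
4     s5     -6
5     s6     -3
6     s7      3
add column drift_x2 = t['drift'] * 2:
  sensor  drift  drift_x2
0     s1     -3        -6
1     s2      3         6
2     s3     -4        -8
3     s4     -3        -6
4     s5     -6       -12
5     s6     -3        -6
6     s7      3         6
Then the sum of column 'drift_x2': -26

-26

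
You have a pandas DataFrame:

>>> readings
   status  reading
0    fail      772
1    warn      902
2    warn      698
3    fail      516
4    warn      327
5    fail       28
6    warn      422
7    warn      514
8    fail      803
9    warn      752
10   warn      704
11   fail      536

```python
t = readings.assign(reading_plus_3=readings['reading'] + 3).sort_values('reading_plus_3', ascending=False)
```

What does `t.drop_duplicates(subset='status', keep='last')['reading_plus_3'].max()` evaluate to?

330

add column reading_plus_3 = readings['reading'] + 3:
   status  reading  reading_plus_3
0    fail      772             775
1    warn      902             905
2    warn      698             701
3    fail      516             519
4    warn      327             330
5    fail       28              31
6    warn      422             425
7    warn      514             517
8    fail      803             806
9    warn      752             755
10   warn      704             707
11   fail      536             539
sort by reading_plus_3 descending:
   status  reading  reading_plus_3
1    warn      902             905
8    fail      803             806
0    fail      772             775
9    warn      752             755
10   warn      704             707
2    warn      698             701
11   fail      536             539
3    fail      516             519
7    warn      514             517
6    warn      422             425
4    warn      327             330
5    fail       28              31
drop duplicate status (keep=last):
  status  reading  reading_plus_3
4   warn      327             330
5   fail       28              31
Then the max of column 'reading_plus_3': 330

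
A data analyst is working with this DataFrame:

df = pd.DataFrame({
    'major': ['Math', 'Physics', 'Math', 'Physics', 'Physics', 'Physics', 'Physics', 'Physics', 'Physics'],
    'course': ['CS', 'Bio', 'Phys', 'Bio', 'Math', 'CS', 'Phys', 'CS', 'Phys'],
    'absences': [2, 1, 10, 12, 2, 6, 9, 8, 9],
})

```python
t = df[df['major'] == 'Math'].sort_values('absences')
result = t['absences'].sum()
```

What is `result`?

12

filter rows where major == 'Math':
  major course  absences
0  Math     CS         2
2  Math   Phys        10
sort by absences:
  major course  absences
0  Math     CS         2
2  Math   Phys        10
Hence 12.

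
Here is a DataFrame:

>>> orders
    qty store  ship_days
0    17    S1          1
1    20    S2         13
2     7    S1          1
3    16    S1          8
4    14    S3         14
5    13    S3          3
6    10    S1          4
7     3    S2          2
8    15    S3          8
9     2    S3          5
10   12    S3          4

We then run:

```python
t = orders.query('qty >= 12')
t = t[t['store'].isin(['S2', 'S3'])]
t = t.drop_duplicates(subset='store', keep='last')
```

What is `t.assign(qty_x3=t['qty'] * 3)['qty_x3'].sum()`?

filter rows where qty >= 12:
    qty store  ship_days
0    17    S1          1
1    20    S2         13
3    16    S1          8
4    14    S3         14
5    13    S3          3
8    15    S3          8
10   12    S3          4
filter rows where store in ['S2', 'S3']:
    qty store  ship_days
1    20    S2         13
4    14    S3         14
5    13    S3          3
8    15    S3          8
10   12    S3          4
drop duplicate store (keep=last):
    qty store  ship_days
1    20    S2         13
10   12    S3          4
add column qty_x3 = t['qty'] * 3:
    qty store  ship_days  qty_x3
1    20    S2         13      60
10   12    S3          4      36

96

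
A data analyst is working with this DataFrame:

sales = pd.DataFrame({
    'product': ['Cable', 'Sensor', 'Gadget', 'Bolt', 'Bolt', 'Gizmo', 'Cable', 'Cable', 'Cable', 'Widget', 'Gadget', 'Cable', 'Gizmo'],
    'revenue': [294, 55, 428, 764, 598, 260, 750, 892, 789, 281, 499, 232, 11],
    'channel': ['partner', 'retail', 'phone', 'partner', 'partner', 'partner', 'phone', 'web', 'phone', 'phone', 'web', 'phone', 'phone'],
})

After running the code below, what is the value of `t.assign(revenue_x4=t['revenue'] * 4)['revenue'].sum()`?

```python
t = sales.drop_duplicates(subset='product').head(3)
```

drop duplicate product (keep=first):
  product  revenue  channel
0   Cable      294  partner
1  Sensor       55   retail
2  Gadget      428    phone
3    Bolt      764  partner
5   Gizmo      260  partner
9  Widget      281    phone
take first 3 rows:
  product  revenue  channel
0   Cable      294  partner
1  Sensor       55   retail
2  Gadget      428    phone
add column revenue_x4 = t['revenue'] * 4:
  product  revenue  channel  revenue_x4
0   Cable      294  partner        1176
1  Sensor       55   retail         220
2  Gadget      428    phone        1712

777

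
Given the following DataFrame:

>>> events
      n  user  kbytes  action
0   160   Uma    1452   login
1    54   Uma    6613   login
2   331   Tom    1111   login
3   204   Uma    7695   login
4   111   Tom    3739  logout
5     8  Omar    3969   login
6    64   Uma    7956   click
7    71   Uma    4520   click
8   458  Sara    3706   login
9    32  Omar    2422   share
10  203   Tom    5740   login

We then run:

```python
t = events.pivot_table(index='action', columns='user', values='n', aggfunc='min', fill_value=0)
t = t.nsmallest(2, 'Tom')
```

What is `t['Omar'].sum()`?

pivot: rows=action, cols=user, min(n):
user    Omar  Sara  Tom  Uma
action                      
click      0     0    0   64
login      8   458  203   54
logout     0     0  111    0
share     32     0    0    0
take 2 rows with smallest Tom:
user    Omar  Sara  Tom  Uma
action                      
click      0     0    0   64
share     32     0    0    0
So sum() = 32.

32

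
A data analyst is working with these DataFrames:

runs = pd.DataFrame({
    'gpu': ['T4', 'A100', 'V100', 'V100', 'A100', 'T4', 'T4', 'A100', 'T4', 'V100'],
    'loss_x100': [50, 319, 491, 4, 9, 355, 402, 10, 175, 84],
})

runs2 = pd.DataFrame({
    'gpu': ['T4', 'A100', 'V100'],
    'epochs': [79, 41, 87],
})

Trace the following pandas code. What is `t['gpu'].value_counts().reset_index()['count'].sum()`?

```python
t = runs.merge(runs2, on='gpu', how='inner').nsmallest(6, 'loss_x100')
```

merge on 'gpu' (how='inner') → 10 rows:
    gpu  loss_x100  epochs
0    T4         50      79
1  A100        319      41
2  V100        491      87
3  V100          4      87
4  A100          9      41
5    T4        355      79
6    T4        402      79
7  A100         10      41
8    T4        175      79
9  V100         84      87
take 6 rows with smallest loss_x100:
    gpu  loss_x100  epochs
3  V100          4      87
4  A100          9      41
7  A100         10      41
0    T4         50      79
9  V100         84      87
8    T4        175      79
value_counts of gpu:
gpu
V100    2
A100    2
T4      2
Name: count, dtype: int64
reset_index():
    gpu  count
0  V100      2
1  A100      2
2    T4      2
Taking the sum of column 'count' gives 6.

6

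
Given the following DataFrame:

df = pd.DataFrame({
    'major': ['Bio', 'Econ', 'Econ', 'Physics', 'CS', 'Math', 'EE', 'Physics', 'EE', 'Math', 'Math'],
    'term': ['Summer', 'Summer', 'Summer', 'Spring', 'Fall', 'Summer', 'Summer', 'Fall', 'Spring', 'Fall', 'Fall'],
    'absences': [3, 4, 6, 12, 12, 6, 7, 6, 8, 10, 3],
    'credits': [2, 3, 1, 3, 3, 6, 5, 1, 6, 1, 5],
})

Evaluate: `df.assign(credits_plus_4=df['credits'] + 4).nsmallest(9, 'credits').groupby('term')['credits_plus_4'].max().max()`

9

add column credits_plus_4 = df['credits'] + 4:
      major    term  absences  credits  credits_plus_4
0       Bio  Summer         3        2               6
1      Econ  Summer         4        3               7
2      Econ  Summer         6        1               5
3   Physics  Spring        12        3               7
4        CS    Fall        12        3               7
5      Math  Summer         6        6              10
6        EE  Summer         7        5               9
7   Physics    Fall         6        1               5
8        EE  Spring         8        6              10
9      Math    Fall        10        1               5
10     Math    Fall         3        5               9
take 9 rows with smallest credits:
      major    term  absences  credits  credits_plus_4
2      Econ  Summer         6        1               5
7   Physics    Fall         6        1               5
9      Math    Fall        10        1               5
0       Bio  Summer         3        2               6
1      Econ  Summer         4        3               7
3   Physics  Spring        12        3               7
4        CS    Fall        12        3               7
6        EE  Summer         7        5               9
10     Math    Fall         3        5               9
group by term, max of credits_plus_4:
term
Fall      9
Spring    7
Summer    9
Name: credits_plus_4, dtype: int64
Taking the max of the resulting series gives 9.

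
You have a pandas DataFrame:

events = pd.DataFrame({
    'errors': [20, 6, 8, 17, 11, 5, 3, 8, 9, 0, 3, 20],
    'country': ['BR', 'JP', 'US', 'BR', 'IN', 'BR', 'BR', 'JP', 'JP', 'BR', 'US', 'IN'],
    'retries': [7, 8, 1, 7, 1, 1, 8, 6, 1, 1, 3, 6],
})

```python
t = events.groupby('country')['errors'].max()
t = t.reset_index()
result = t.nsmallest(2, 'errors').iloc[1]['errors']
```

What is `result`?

9

group by country, max of errors:
country
BR    20
IN    20
JP     9
US     8
Name: errors, dtype: int64
reset_index():
  country  errors
0      BR      20
1      IN      20
2      JP       9
3      US       8
take 2 rows with smallest errors:
  country  errors
3      US       8
2      JP       9
So iloc[1]['errors'] = 9.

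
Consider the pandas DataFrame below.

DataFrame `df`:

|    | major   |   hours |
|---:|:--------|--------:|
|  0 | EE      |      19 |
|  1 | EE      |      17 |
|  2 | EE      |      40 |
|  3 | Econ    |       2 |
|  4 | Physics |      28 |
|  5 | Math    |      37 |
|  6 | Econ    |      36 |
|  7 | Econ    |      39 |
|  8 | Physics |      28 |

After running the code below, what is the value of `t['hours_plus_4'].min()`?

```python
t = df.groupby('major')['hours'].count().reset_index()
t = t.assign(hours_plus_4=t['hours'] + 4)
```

group by major, count of hours:
major
EE         3
Econ       3
Math       1
Physics    2
Name: hours, dtype: int64
reset_index():
     major  hours
0       EE      3
1     Econ      3
2     Math      1
3  Physics      2
add column hours_plus_4 = t['hours'] + 4:
     major  hours  hours_plus_4
0       EE      3             7
1     Econ      3             7
2     Math      1             5
3  Physics      2             6
Taking the min of column 'hours_plus_4' gives 5.

5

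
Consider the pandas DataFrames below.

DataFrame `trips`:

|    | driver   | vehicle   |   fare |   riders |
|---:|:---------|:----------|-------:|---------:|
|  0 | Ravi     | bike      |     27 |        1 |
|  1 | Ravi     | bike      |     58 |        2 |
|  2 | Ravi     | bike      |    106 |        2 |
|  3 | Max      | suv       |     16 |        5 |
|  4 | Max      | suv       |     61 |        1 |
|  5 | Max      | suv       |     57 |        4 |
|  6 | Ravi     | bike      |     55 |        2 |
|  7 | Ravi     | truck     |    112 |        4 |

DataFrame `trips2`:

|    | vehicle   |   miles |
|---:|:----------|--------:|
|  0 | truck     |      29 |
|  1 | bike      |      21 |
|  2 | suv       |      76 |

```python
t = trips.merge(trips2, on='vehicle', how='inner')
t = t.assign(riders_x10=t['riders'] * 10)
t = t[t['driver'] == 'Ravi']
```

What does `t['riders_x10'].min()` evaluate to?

10

merge on 'vehicle' (how='inner') → 8 rows:
  driver vehicle  fare  riders  miles
0   Ravi    bike    27       1     21
1   Ravi    bike    58       2     21
2   Ravi    bike   106       2     21
3    Max     suv    16       5     76
4    Max     suv    61       1     76
5    Max     suv    57       4     76
6   Ravi    bike    55       2     21
7   Ravi   truck   112       4     29
add column riders_x10 = t['riders'] * 10:
  driver vehicle  fare  riders  miles  riders_x10
0   Ravi    bike    27       1     21          10
1   Ravi    bike    58       2     21          20
2   Ravi    bike   106       2     21          20
3    Max     suv    16       5     76          50
4    Max     suv    61       1     76          10
5    Max     suv    57       4     76          40
6   Ravi    bike    55       2     21          20
7   Ravi   truck   112       4     29          40
filter rows where driver == 'Ravi':
  driver vehicle  fare  riders  miles  riders_x10
0   Ravi    bike    27       1     21          10
1   Ravi    bike    58       2     21          20
2   Ravi    bike   106       2     21          20
6   Ravi    bike    55       2     21          20
7   Ravi   truck   112       4     29          40
Finally, min of column 'riders_x10' = 10.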